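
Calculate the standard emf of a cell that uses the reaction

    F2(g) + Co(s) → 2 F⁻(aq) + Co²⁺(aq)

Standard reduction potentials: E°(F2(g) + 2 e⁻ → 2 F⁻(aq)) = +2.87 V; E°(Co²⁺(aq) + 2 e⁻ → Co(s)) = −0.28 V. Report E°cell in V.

In the reaction as written, F2(g) is reduced (cathode) and Co²⁺(aq) is produced by oxidation at the anode.
E°cell = E°(cathode) − E°(anode) = +2.87 − (−0.28) = +3.15 V.

+3.15 V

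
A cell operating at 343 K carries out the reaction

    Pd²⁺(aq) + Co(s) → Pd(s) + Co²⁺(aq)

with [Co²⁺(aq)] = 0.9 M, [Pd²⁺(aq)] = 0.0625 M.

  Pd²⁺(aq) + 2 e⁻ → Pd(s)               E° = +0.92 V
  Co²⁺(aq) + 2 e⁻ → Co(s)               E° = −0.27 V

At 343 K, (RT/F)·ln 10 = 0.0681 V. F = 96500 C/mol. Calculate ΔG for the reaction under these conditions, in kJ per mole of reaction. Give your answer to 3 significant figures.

With Pd²⁺/Pd reduced at the cathode, E°cell = +0.92 − (−0.27) = +1.19 V and n = 2.
Q = [Co²⁺(aq)] / [Pd²⁺(aq)] = 14.4, so log Q = 1.158 and E = +1.19 − (0.0681/2)(1.158) = +1.1506 V.
Finally ΔG = −nFE = −(2)(96500 C/mol)(+1.1506 V) = −222 kJ/mol.

−222 kJ/mol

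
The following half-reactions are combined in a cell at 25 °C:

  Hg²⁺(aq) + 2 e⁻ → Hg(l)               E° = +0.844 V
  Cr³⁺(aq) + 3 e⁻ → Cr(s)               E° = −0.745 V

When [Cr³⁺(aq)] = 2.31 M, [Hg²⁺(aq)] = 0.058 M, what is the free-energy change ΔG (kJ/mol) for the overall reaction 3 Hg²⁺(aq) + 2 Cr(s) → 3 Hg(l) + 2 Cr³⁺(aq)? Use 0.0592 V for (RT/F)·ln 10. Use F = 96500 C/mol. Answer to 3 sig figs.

The standard cell potential is +0.844 − (−0.745) = +1.589 V, with n = 6 electrons in the balanced equation.
Q = [Cr³⁺(aq)]^2 / [Hg²⁺(aq)]^3 = 2.73×10^4, so log Q = 4.437 and E = +1.589 − (0.0592/6)(4.437) = +1.5452 V.
Finally ΔG = −nFE = −(6)(96500 C/mol)(+1.5452 V) = −895 kJ/mol.

−895 kJ/mol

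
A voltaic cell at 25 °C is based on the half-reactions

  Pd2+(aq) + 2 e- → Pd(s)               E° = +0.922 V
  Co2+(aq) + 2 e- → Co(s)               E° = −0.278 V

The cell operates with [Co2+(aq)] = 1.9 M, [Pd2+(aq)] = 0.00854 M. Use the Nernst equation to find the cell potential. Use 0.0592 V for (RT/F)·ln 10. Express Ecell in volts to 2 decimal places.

+1.13 V

Since E°(Pd²⁺/Pd) > E°(Co²⁺/Co), Pd²⁺/Pd serves as the cathode.
The standard potential is +0.922 − (−0.278) = +1.200 V and the balanced reaction transfers n = 2 electrons.
For the overall reaction Pd2+(aq) + Co(s) → Pd(s) + Co2+(aq), Q = [Co2+(aq)] / [Pd2+(aq)] = 222, giving log Q = 2.347.
Applying E = E° − (RT ln10/nF)·log Q gives +1.200 − (0.0592/2)(2.347) = +1.13 V.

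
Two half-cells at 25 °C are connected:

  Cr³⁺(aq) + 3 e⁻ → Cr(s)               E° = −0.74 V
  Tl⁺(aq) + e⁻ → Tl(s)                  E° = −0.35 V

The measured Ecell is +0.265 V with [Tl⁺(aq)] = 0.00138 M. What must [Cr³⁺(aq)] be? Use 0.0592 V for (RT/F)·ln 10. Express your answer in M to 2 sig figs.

Tl⁺/Tl is the cathode (higher E°); E°cell = −0.35 − (−0.74) = +0.39 V with n = 3.
From the Nernst equation, log Q = n(E° − E)/0.0592 = 3·(+0.39 − (+0.265))/0.0592 = 6.334.
The balanced reaction is 3 Tl⁺(aq) + Cr(s) → 3 Tl(s) + Cr³⁺(aq), so Q = [Cr³⁺(aq)] / [Tl⁺(aq)]^3.
Isolating [Cr³⁺(aq)] in Q = 10^{6.334} yields log [Cr³⁺(aq)] = −2.246, i.e. 0.0057 M.

0.0057 M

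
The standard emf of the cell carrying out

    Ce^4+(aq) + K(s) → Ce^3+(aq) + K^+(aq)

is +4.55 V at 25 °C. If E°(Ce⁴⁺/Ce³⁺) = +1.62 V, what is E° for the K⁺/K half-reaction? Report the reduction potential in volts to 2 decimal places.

In the reaction as written the Ce⁴⁺/Ce³⁺ couple is reduced (cathode) and K⁺/K is oxidized (anode), so E°cell = E°(Ce⁴⁺/Ce³⁺) − E°(K⁺/K).
E°(K⁺/K) = E°(cathode) − E°cell = +1.62 − (+4.55) = −2.93 V.

−2.93 V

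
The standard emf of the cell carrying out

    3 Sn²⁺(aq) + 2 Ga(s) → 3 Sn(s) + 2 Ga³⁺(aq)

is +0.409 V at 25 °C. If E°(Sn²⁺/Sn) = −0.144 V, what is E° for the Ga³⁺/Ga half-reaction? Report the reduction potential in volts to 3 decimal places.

−0.553 V

In the reaction as written the Sn²⁺/Sn couple is reduced (cathode) and Ga³⁺/Ga is oxidized (anode), so E°cell = E°(Sn²⁺/Sn) − E°(Ga³⁺/Ga).
E°(Ga³⁺/Ga) = E°(cathode) − E°cell = −0.144 − (+0.409) = −0.553 V.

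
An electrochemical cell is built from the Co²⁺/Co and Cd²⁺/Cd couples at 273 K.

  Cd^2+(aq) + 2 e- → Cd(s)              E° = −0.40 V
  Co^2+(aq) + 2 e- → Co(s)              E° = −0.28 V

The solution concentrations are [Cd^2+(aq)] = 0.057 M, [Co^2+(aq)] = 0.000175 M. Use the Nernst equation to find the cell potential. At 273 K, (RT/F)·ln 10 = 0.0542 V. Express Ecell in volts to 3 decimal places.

+0.052 V

Co²⁺/Co is reduced (cathode, E° = −0.28 V) and Cd²⁺/Cd is oxidized (anode).
The standard potential is −0.28 − (−0.40) = +0.12 V and the balanced reaction transfers n = 2 electrons.
The balanced reaction is Co^2+(aq) + Cd(s) → Co(s) + Cd^2+(aq), so Q = [Cd^2+(aq)] / [Co^2+(aq)] = 326 and log Q = 2.513.
By the Nernst equation, E = +0.12 − (0.0542/2)·(2.513) = +0.052 V.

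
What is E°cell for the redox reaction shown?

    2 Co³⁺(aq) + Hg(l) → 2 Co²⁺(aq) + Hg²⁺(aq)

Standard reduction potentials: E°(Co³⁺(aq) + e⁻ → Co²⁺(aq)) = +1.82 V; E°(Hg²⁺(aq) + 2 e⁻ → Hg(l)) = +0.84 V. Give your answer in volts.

In the reaction as written, Co³⁺(aq) is reduced (cathode) and Hg²⁺(aq) is produced by oxidation at the anode.
E°cell = E°(cathode) − E°(anode) = +1.82 − (+0.84) = +0.98 V.
The positive value indicates the reaction is spontaneous as written.

+0.98 V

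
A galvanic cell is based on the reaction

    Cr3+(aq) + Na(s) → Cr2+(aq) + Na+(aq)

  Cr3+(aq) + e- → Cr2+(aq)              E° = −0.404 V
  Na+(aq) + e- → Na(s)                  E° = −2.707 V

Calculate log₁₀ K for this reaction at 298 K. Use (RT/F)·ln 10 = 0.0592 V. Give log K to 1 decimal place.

log K = 38.9

The Cr³⁺/Cr²⁺ couple is reduced (cathode); E°cell = −0.404 − (−2.707) = +2.303 V with n = 1.
At equilibrium E = 0, so log K = nE°cell / 0.0592 = (1)(+2.303) / 0.0592 = 38.9.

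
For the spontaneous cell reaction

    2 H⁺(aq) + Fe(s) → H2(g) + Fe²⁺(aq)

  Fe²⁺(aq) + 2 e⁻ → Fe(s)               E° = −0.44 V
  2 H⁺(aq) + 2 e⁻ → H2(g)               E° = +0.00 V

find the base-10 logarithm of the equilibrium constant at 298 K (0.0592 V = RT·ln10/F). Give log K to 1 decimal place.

The 2H⁺/H₂ couple is reduced (cathode); E°cell = +0.00 − (−0.44) = +0.44 V with n = 2.
At equilibrium E = 0, so log K = nE°cell / 0.0592 = (2)(+0.44) / 0.0592 = 14.9.

log K = 14.9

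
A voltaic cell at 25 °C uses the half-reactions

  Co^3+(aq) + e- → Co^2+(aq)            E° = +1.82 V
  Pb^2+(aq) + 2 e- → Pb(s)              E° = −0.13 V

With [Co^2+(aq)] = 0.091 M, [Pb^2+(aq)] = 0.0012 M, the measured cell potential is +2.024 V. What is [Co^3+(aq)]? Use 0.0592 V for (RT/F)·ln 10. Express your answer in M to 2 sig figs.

0.056 M

With Co³⁺/Co²⁺ at the cathode and Pb²⁺/Pb at the anode, E°cell = +1.82 − (−0.13) = +1.95 V (n = 2).
Rearranging E = E° − (0.0592/n)·log Q gives log Q = 2(+1.95 − (+2.024))/0.0592 = −2.500.
Balancing electrons gives 2 Co^3+(aq) + Pb(s) → 2 Co^2+(aq) + Pb^2+(aq); thus Q = ([Co^2+(aq)]^2·[Pb^2+(aq)]) / [Co^3+(aq)]^2.
Solving for the unknown gives log [Co^3+(aq)] = −1.251, so [Co^3+(aq)] ≈ 0.056 M.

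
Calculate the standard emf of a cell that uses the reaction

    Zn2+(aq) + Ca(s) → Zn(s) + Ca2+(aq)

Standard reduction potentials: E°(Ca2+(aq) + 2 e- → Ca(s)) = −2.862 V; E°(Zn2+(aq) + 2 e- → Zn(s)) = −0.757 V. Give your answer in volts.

+2.105 V

Zn2+(aq) gains electrons, so the Zn²⁺/Zn couple is the cathode; the Ca²⁺/Ca couple is the anode.
E°cell = E°(cathode) − E°(anode) = −0.757 − (−2.862) = +2.105 V.
The positive value indicates the reaction is spontaneous as written.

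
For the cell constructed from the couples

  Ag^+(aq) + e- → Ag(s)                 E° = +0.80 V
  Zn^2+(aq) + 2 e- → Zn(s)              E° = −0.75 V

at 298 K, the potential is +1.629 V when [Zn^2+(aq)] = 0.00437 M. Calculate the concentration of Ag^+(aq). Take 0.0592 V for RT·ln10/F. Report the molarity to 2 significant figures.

Ag⁺/Ag is the cathode (higher E°); E°cell = +0.80 − (−0.75) = +1.55 V with n = 2.
Since E = E° − (0.0592/n)·log Q, log Q = n(E° − E)/0.0592 = −2.669.
For 2 Ag^+(aq) + Zn(s) → 2 Ag(s) + Zn^2+(aq), the reaction quotient is Q = [Zn^2+(aq)] / [Ag^+(aq)]^2.
Isolating [Ag^+(aq)] in Q = 10^{−2.669} yields log [Ag^+(aq)] = 0.155, i.e. 1.4 M.

1.4 M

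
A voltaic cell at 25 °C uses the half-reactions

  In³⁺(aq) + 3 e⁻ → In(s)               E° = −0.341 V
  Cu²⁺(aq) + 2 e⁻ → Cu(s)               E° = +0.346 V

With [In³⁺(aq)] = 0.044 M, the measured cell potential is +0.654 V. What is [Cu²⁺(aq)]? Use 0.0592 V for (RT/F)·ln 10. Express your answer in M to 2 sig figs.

Cu²⁺/Cu is the cathode (higher E°); E°cell = +0.346 − (−0.341) = +0.687 V with n = 6.
Since E = E° − (0.0592/n)·log Q, log Q = n(E° − E)/0.0592 = 3.345.
Balancing electrons gives 3 Cu²⁺(aq) + 2 In(s) → 3 Cu(s) + 2 In³⁺(aq); thus Q = [In³⁺(aq)]^2 / [Cu²⁺(aq)]^3.
Substituting the known concentrations and solving, log [Cu²⁺(aq)] = −2.019 and [Cu²⁺(aq)] = 0.0096 M.

0.0096 M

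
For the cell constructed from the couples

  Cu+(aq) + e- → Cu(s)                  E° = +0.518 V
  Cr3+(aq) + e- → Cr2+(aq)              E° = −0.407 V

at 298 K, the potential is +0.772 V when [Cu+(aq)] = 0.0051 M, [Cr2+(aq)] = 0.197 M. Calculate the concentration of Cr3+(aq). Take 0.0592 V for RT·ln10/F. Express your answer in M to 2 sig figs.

The Cu⁺/Cu couple has the larger reduction potential, so it is the cathode: E°cell = +0.518 − (−0.407) = +0.925 V and n = 1.
From the Nernst equation, log Q = n(E° − E)/0.0592 = 1·(+0.925 − (+0.772))/0.0592 = 2.584.
Balancing electrons gives Cu+(aq) + Cr2+(aq) → Cu(s) + Cr3+(aq); thus Q = [Cr3+(aq)] / ([Cu+(aq)]·[Cr2+(aq)]).
Substituting the known concentrations and solving, log [Cr3+(aq)] = −0.414 and [Cr3+(aq)] = 0.39 M.

0.39 M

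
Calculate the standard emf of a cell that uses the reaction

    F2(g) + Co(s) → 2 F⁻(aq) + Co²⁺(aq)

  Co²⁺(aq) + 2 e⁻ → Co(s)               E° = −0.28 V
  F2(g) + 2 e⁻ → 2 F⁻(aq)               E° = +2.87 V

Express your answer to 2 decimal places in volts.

In the reaction as written, F2(g) is reduced (cathode) and Co²⁺(aq) is produced by oxidation at the anode.
E°cell = E°(cathode) − E°(anode) = +2.87 − (−0.28) = +3.15 V.
The positive value indicates the reaction is spontaneous as written.

+3.15 V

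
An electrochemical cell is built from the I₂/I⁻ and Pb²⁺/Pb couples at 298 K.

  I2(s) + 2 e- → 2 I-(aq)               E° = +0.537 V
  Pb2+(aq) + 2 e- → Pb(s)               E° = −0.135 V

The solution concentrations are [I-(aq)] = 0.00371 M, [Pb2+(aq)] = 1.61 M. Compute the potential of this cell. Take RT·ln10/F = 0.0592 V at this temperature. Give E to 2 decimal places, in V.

I₂/I⁻ is reduced (cathode, E° = +0.537 V) and Pb²⁺/Pb is oxidized (anode).
E°cell = E°cat − E°an = +0.537 − (−0.135) = +0.672 V; n = 2.
For the overall reaction I2(s) + Pb(s) → 2 I-(aq) + Pb2+(aq), Q = [I-(aq)]^2·[Pb2+(aq)] = 2.22×10^−5, giving log Q = −4.654.
E = E° − (0.0592/n)·log Q = +0.672 − (0.0592/2)(−4.654) = +0.81 V.

+0.81 V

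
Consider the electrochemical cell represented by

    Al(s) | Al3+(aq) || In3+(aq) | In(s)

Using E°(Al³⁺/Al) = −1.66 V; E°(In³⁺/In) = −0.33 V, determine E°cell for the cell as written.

+1.33 V

By convention the left-hand electrode in cell notation is the anode (oxidation) and the right-hand electrode is the cathode (reduction).
E°cell = E°(right) − E°(left) = −0.33 − (−1.66) = +1.33 V.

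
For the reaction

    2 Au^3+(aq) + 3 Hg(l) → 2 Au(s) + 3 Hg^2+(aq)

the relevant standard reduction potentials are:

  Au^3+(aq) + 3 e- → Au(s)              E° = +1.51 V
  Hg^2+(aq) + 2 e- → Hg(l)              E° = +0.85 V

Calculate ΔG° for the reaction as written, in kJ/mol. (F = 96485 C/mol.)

−382 kJ/mol

In the reaction as written Au^3+(aq) is reduced, so the Au³⁺/Au couple is the cathode and Hg²⁺/Hg is the anode.
E°cell = +1.51 − (+0.85) = +0.66 V; balancing electrons gives n = 6.
ΔG° = −nFE°cell = −(6)(96485)(+0.66) J/mol = −382 kJ/mol.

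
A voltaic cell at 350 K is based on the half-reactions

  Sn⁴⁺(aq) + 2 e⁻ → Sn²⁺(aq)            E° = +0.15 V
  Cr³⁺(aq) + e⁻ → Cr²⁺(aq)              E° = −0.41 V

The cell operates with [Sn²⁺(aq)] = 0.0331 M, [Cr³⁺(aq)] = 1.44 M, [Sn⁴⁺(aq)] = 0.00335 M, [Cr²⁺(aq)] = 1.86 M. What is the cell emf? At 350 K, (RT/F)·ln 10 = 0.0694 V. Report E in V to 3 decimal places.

The Sn⁴⁺/Sn²⁺ couple has the more positive E°, so it is the cathode; Cr³⁺/Cr²⁺ is the anode.
E°cell = E°cat − E°an = +0.15 − (−0.41) = +0.56 V; n = 2.
The balanced reaction is Sn⁴⁺(aq) + 2 Cr²⁺(aq) → Sn²⁺(aq) + 2 Cr³⁺(aq), so Q = ([Sn²⁺(aq)]·[Cr³⁺(aq)]^2) / ([Sn⁴⁺(aq)]·[Cr²⁺(aq)]^2) = 5.92 and log Q = 0.772.
E = E° − (0.0694/n)·log Q = +0.56 − (0.0694/2)(0.772) = +0.533 V.

+0.533 V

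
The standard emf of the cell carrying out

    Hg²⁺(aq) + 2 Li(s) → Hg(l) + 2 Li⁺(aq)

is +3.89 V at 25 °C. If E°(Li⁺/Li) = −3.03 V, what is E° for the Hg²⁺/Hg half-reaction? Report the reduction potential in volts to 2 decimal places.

In the reaction as written the Hg²⁺/Hg couple is reduced (cathode) and Li⁺/Li is oxidized (anode), so E°cell = E°(Hg²⁺/Hg) − E°(Li⁺/Li).
E°(Hg²⁺/Hg) = E°cell + E°(anode) = +3.89 + (−3.03) = +0.86 V.

+0.86 V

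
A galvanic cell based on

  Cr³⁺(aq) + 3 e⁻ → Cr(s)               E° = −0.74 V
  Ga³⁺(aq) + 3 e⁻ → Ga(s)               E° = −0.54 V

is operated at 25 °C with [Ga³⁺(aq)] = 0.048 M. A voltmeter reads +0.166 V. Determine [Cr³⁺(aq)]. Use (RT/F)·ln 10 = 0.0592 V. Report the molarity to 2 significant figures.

2.5 M

Ga³⁺/Ga is the cathode (higher E°); E°cell = −0.54 − (−0.74) = +0.20 V with n = 3.
Since E = E° − (0.0592/n)·log Q, log Q = n(E° − E)/0.0592 = 1.723.
Balancing electrons gives Ga³⁺(aq) + Cr(s) → Ga(s) + Cr³⁺(aq); thus Q = [Cr³⁺(aq)] / [Ga³⁺(aq)].
Isolating [Cr³⁺(aq)] in Q = 10^{1.723} yields log [Cr³⁺(aq)] = 0.404, i.e. 2.5 M.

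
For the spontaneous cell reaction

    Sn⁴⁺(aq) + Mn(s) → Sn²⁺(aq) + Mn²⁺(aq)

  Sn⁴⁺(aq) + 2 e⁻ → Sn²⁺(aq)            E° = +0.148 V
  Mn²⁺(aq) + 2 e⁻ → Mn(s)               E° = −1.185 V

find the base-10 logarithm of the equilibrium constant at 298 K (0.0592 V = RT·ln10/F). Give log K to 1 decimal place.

The Sn⁴⁺/Sn²⁺ couple is reduced (cathode); E°cell = +0.148 − (−1.185) = +1.333 V with n = 2.
At equilibrium E = 0, so log K = nE°cell / 0.0592 = (2)(+1.333) / 0.0592 = 45.0.

log K = 45.0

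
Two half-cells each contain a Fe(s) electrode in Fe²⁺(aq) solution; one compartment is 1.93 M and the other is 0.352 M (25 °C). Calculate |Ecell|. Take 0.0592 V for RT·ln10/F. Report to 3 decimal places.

For a concentration cell E°cell = 0, since both electrodes use the same couple.
The compartment with the higher Fe²⁺(aq) concentration (1.93 M) acts as the cathode; ions are reduced there and produced at the dilute (0.352 M) anode.
With n = 2, Ecell = −(0.0592/2)·log([dilute]/[conc]) = −(0.0592/2)·log(0.352/1.93) = +0.022 V.

0.022 V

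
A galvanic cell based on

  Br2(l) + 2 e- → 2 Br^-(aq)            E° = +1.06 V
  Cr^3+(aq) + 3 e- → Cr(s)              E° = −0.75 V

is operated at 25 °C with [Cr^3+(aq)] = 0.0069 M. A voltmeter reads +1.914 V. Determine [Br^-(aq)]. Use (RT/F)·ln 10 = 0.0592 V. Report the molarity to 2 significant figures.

0.092 M

With Br₂/Br⁻ at the cathode and Cr³⁺/Cr at the anode, E°cell = +1.06 − (−0.75) = +1.81 V (n = 6).
Since E = E° − (0.0592/n)·log Q, log Q = n(E° − E)/0.0592 = −10.541.
Balancing electrons gives 3 Br2(l) + 2 Cr(s) → 6 Br^-(aq) + 2 Cr^3+(aq); thus Q = [Br^-(aq)]^6·[Cr^3+(aq)]^2.
Solving for the unknown gives log [Br^-(aq)] = −1.036, so [Br^-(aq)] ≈ 0.092 M.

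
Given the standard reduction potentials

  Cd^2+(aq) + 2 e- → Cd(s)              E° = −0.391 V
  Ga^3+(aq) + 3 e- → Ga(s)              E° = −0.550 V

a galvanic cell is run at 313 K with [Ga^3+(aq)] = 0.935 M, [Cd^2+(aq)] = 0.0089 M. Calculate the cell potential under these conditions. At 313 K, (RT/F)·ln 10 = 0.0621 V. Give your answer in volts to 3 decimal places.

Cd²⁺/Cd is reduced (cathode, E° = −0.391 V) and Ga³⁺/Ga is oxidized (anode).
E°cell = −0.391 − (−0.550) = +0.159 V, with n = 6 electrons transferred.
The balanced reaction is 3 Cd^2+(aq) + 2 Ga(s) → 3 Cd(s) + 2 Ga^3+(aq), so Q = [Ga^3+(aq)]^2 / [Cd^2+(aq)]^3 = 1.24×10^6 and log Q = 6.093.
Applying E = E° − (RT ln10/nF)·log Q gives +0.159 − (0.0621/6)(6.093) = +0.096 V.

+0.096 V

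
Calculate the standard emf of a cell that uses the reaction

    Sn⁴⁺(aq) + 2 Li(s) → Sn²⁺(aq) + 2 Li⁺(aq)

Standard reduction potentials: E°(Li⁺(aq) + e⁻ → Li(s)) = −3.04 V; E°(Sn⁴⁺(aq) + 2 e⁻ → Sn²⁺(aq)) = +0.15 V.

Sn⁴⁺(aq) gains electrons, so the Sn⁴⁺/Sn²⁺ couple is the cathode; the Li⁺/Li couple is the anode.
E°cell = E°(cathode) − E°(anode) = +0.15 − (−3.04) = +3.19 V.
The positive value indicates the reaction is spontaneous as written.

+3.19 V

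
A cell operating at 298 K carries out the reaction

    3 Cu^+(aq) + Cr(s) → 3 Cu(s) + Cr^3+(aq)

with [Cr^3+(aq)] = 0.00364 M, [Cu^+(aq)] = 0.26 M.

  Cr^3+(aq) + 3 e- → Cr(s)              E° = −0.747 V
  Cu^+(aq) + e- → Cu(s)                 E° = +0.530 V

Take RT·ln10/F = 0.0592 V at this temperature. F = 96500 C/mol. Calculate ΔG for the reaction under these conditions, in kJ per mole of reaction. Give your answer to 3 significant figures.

−374 kJ/mol

E°cell = +0.530 − (−0.747) = +1.277 V; the balanced reaction transfers n = 3 electrons.
Q = [Cr^3+(aq)] / [Cu^+(aq)]^3 = 0.207, so log Q = −0.684 and E = +1.277 − (0.0592/3)(−0.684) = +1.2905 V.
Then ΔG = −nFE = −3 × 96500 × +1.2905 J/mol = −374 kJ/mol.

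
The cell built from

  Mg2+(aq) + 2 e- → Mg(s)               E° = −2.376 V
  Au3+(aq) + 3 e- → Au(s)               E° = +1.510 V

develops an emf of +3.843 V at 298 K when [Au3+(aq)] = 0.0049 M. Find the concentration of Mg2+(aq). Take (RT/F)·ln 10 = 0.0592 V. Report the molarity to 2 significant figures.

0.82 M

Au³⁺/Au is the cathode (higher E°); E°cell = +1.510 − (−2.376) = +3.886 V with n = 6.
Rearranging E = E° − (0.0592/n)·log Q gives log Q = 6(+3.886 − (+3.843))/0.0592 = 4.358.
For 2 Au3+(aq) + 3 Mg(s) → 2 Au(s) + 3 Mg2+(aq), the reaction quotient is Q = [Mg2+(aq)]^3 / [Au3+(aq)]^2.
Isolating [Mg2+(aq)] in Q = 10^{4.358} yields log [Mg2+(aq)] = −0.087, i.e. 0.82 M.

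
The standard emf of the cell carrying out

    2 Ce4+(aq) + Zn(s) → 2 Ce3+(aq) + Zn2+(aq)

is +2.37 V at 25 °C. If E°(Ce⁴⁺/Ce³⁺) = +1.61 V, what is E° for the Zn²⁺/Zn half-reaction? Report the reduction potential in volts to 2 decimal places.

In the reaction as written the Ce⁴⁺/Ce³⁺ couple is reduced (cathode) and Zn²⁺/Zn is oxidized (anode), so E°cell = E°(Ce⁴⁺/Ce³⁺) − E°(Zn²⁺/Zn).
E°(Zn²⁺/Zn) = E°(cathode) − E°cell = +1.61 − (+2.37) = −0.76 V.

−0.76 V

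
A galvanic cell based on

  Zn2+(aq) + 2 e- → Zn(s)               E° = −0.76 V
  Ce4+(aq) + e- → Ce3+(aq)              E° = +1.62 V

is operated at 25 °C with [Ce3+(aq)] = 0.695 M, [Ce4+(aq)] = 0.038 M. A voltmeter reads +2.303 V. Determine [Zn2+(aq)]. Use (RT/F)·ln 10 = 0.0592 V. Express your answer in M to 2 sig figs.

Ce⁴⁺/Ce³⁺ is the cathode (higher E°); E°cell = +1.62 − (−0.76) = +2.38 V with n = 2.
From the Nernst equation, log Q = n(E° − E)/0.0592 = 2·(+2.38 − (+2.303))/0.0592 = 2.601.
The balanced reaction is 2 Ce4+(aq) + Zn(s) → 2 Ce3+(aq) + Zn2+(aq), so Q = ([Ce3+(aq)]^2·[Zn2+(aq)]) / [Ce4+(aq)]^2.
Isolating [Zn2+(aq)] in Q = 10^{2.601} yields log [Zn2+(aq)] = 0.077, i.e. 1.2 M.

1.2 M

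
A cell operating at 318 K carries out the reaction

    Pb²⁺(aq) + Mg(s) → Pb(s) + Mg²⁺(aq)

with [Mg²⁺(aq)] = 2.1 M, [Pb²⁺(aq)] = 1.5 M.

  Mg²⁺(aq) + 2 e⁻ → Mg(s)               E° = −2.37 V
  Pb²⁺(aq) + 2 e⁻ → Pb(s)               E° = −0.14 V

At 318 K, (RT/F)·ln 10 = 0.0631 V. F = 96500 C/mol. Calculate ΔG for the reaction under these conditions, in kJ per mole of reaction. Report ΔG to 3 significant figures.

−430 kJ/mol

E°cell = −0.14 − (−2.37) = +2.23 V; the balanced reaction transfers n = 2 electrons.
Here Q = [Mg²⁺(aq)] / [Pb²⁺(aq)] = 1.4 (log Q = 0.146), giving E = +2.23 − (0.0631/2)·(0.146) = +2.2254 V.
Then ΔG = −nFE = −2 × 96500 × +2.2254 J/mol = −430 kJ/mol.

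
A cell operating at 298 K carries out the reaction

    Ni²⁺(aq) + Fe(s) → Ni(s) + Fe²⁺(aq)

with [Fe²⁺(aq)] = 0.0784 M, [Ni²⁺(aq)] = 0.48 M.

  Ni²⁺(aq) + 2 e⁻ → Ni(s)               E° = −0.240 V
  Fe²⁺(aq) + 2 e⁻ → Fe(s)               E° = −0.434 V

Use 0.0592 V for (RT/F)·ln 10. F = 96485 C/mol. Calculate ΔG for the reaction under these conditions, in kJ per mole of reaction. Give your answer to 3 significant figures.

−41.9 kJ/mol

E°cell = −0.240 − (−0.434) = +0.194 V; the balanced reaction transfers n = 2 electrons.
Here Q = [Fe²⁺(aq)] / [Ni²⁺(aq)] = 0.163 (log Q = −0.787), giving E = +0.194 − (0.0592/2)·(−0.787) = +0.2173 V.
ΔG = −nFE = −(2)(96485)(+0.2173) J/mol = −41.9 kJ/mol.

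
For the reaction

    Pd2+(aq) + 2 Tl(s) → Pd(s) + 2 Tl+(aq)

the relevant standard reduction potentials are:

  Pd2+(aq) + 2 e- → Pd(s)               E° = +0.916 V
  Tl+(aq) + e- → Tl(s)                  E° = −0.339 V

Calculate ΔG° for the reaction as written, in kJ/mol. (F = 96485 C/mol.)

−242 kJ/mol

In the reaction as written Pd2+(aq) is reduced, so the Pd²⁺/Pd couple is the cathode and Tl⁺/Tl is the anode.
E°cell = +0.916 − (−0.339) = +1.255 V; balancing electrons gives n = 2.
ΔG° = −nFE°cell = −(2)(96485)(+1.255) J/mol = −242 kJ/mol.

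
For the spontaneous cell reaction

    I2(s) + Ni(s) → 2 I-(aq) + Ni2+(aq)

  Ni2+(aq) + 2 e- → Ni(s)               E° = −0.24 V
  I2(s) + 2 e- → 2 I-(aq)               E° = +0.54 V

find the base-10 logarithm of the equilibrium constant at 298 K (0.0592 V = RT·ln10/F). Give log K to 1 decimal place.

The I₂/I⁻ couple is reduced (cathode); E°cell = +0.54 − (−0.24) = +0.78 V with n = 2.
At equilibrium E = 0, so log K = nE°cell / 0.0592 = (2)(+0.78) / 0.0592 = 26.4.

log K = 26.4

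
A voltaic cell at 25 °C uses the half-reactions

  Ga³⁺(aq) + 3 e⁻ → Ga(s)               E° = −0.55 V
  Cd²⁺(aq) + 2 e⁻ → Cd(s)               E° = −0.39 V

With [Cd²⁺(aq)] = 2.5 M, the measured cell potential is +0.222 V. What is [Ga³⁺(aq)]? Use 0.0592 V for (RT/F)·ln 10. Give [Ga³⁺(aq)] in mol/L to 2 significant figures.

Cd²⁺/Cd is the cathode (higher E°); E°cell = −0.39 − (−0.55) = +0.16 V with n = 6.
Since E = E° − (0.0592/n)·log Q, log Q = n(E° − E)/0.0592 = −6.284.
Balancing electrons gives 3 Cd²⁺(aq) + 2 Ga(s) → 3 Cd(s) + 2 Ga³⁺(aq); thus Q = [Ga³⁺(aq)]^2 / [Cd²⁺(aq)]^3.
Substituting the known concentrations and solving, log [Ga³⁺(aq)] = −2.545 and [Ga³⁺(aq)] = 0.0029 M.

0.0029 M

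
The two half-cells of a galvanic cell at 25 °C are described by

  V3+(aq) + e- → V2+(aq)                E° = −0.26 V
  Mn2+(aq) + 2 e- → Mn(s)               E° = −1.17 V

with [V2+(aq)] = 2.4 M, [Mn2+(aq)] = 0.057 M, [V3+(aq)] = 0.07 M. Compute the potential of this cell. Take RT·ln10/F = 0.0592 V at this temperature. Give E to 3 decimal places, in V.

Since E°(V³⁺/V²⁺) > E°(Mn²⁺/Mn), V³⁺/V²⁺ serves as the cathode.
The standard potential is −0.26 − (−1.17) = +0.91 V and the balanced reaction transfers n = 2 electrons.
For the overall reaction 2 V3+(aq) + Mn(s) → 2 V2+(aq) + Mn2+(aq), Q = ([V2+(aq)]^2·[Mn2+(aq)]) / [V3+(aq)]^2 = 67, giving log Q = 1.826.
E = E° − (0.0592/n)·log Q = +0.91 − (0.0592/2)(1.826) = +0.856 V.

+0.856 V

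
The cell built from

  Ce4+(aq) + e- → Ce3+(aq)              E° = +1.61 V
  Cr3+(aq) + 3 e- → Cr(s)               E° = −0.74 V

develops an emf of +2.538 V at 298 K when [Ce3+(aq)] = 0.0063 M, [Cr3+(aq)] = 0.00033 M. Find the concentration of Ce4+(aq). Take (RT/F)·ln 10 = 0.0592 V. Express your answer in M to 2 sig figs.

With Ce⁴⁺/Ce³⁺ at the cathode and Cr³⁺/Cr at the anode, E°cell = +1.61 − (−0.74) = +2.35 V (n = 3).
From the Nernst equation, log Q = n(E° − E)/0.0592 = 3·(+2.35 − (+2.538))/0.0592 = −9.527.
The balanced reaction is 3 Ce4+(aq) + Cr(s) → 3 Ce3+(aq) + Cr3+(aq), so Q = ([Ce3+(aq)]^3·[Cr3+(aq)]) / [Ce4+(aq)]^3.
Substituting the known concentrations and solving, log [Ce4+(aq)] = −0.185 and [Ce4+(aq)] = 0.65 M.

0.65 M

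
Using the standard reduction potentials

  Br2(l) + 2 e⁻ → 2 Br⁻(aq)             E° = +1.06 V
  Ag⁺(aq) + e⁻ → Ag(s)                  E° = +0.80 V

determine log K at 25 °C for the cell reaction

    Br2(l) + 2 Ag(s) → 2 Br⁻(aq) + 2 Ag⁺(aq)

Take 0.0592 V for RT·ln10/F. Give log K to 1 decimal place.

log K = 8.8

The Br₂/Br⁻ couple is reduced (cathode); E°cell = +1.06 − (+0.80) = +0.26 V with n = 2.
At equilibrium E = 0, so log K = nE°cell / 0.0592 = (2)(+0.26) / 0.0592 = 8.8.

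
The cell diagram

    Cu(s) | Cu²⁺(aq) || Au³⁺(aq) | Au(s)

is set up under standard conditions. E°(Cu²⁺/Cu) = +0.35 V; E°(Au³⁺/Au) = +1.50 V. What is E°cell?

By convention the left-hand electrode in cell notation is the anode (oxidation) and the right-hand electrode is the cathode (reduction).
E°cell = E°(right) − E°(left) = +1.50 − (+0.35) = +1.15 V.

+1.15 V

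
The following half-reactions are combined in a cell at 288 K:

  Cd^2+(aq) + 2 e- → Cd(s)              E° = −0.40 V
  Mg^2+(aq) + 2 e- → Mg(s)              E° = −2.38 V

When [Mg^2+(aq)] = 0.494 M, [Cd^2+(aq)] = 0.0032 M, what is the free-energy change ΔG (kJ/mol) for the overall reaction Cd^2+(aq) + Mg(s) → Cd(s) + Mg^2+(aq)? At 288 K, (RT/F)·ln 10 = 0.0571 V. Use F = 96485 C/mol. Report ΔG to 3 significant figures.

The standard cell potential is −0.40 − (−2.38) = +1.98 V, with n = 2 electrons in the balanced equation.
The reaction quotient is [Mg^2+(aq)] / [Cd^2+(aq)] = 154; by Nernst, E = +1.98 − (0.0571/2)(2.189) = +1.9175 V.
Then ΔG = −nFE = −2 × 96485 × +1.9175 J/mol = −370 kJ/mol.

−370 kJ/mol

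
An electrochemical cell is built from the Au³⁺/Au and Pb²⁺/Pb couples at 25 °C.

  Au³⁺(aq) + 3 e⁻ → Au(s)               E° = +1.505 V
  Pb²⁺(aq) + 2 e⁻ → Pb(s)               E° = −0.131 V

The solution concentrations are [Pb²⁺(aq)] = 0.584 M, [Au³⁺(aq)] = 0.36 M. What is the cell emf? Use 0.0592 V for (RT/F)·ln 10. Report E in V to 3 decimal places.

+1.634 V

Since E°(Au³⁺/Au) > E°(Pb²⁺/Pb), Au³⁺/Au serves as the cathode.
The standard potential is +1.505 − (−0.131) = +1.636 V and the balanced reaction transfers n = 6 electrons.
The balanced reaction is 2 Au³⁺(aq) + 3 Pb(s) → 2 Au(s) + 3 Pb²⁺(aq), so Q = [Pb²⁺(aq)]^3 / [Au³⁺(aq)]^2 = 1.54 and log Q = 0.187.
E = E° − (0.0592/n)·log Q = +1.636 − (0.0592/6)(0.187) = +1.634 V.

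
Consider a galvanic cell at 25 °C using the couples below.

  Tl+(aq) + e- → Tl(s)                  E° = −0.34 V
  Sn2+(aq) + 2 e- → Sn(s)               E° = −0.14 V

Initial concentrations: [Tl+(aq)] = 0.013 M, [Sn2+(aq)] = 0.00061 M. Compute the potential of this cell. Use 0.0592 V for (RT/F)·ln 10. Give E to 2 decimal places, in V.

+0.22 V

Sn²⁺/Sn is reduced (cathode, E° = −0.14 V) and Tl⁺/Tl is oxidized (anode).
E°cell = −0.14 − (−0.34) = +0.20 V, with n = 2 electrons transferred.
For the overall reaction Sn2+(aq) + 2 Tl(s) → Sn(s) + 2 Tl+(aq), Q = [Tl+(aq)]^2 / [Sn2+(aq)] = 0.277, giving log Q = −0.557.
Applying E = E° − (RT ln10/nF)·log Q gives +0.20 − (0.0592/2)(−0.557) = +0.22 V.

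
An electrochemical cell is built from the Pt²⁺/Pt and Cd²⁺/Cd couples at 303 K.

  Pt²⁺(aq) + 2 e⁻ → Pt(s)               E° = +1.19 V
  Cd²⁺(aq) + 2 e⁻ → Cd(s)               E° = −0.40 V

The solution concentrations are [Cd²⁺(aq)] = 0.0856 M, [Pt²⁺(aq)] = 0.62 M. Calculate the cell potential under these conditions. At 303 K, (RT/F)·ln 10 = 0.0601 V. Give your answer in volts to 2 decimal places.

Since E°(Pt²⁺/Pt) > E°(Cd²⁺/Cd), Pt²⁺/Pt serves as the cathode.
E°cell = E°cat − E°an = +1.19 − (−0.40) = +1.59 V; n = 2.
For the overall reaction Pt²⁺(aq) + Cd(s) → Pt(s) + Cd²⁺(aq), Q = [Cd²⁺(aq)] / [Pt²⁺(aq)] = 0.138, giving log Q = −0.860.
E = E° − (0.0601/n)·log Q = +1.59 − (0.0601/2)(−0.860) = +1.62 V.

+1.62 V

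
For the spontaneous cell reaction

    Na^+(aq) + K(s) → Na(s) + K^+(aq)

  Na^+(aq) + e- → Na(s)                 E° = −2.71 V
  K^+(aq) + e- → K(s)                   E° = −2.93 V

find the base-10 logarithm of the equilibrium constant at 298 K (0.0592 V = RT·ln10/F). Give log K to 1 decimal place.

The Na⁺/Na couple is reduced (cathode); E°cell = −2.71 − (−2.93) = +0.22 V with n = 1.
At equilibrium E = 0, so log K = nE°cell / 0.0592 = (1)(+0.22) / 0.0592 = 3.7.

log K = 3.7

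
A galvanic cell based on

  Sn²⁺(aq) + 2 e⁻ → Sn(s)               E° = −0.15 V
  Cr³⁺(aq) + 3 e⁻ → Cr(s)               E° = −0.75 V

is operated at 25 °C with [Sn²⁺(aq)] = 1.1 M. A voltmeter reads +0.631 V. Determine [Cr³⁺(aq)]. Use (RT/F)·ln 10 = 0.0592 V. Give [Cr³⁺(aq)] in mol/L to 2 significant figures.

0.031 M

With Sn²⁺/Sn at the cathode and Cr³⁺/Cr at the anode, E°cell = −0.15 − (−0.75) = +0.60 V (n = 6).
Since E = E° − (0.0592/n)·log Q, log Q = n(E° − E)/0.0592 = −3.142.
For 3 Sn²⁺(aq) + 2 Cr(s) → 3 Sn(s) + 2 Cr³⁺(aq), the reaction quotient is Q = [Cr³⁺(aq)]^2 / [Sn²⁺(aq)]^3.
Substituting the known concentrations and solving, log [Cr³⁺(aq)] = −1.509 and [Cr³⁺(aq)] = 0.031 M.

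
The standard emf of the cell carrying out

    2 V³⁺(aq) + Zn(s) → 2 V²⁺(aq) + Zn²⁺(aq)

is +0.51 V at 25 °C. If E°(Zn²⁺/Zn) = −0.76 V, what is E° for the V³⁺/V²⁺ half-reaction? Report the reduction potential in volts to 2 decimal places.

−0.25 V

In the reaction as written the V³⁺/V²⁺ couple is reduced (cathode) and Zn²⁺/Zn is oxidized (anode), so E°cell = E°(V³⁺/V²⁺) − E°(Zn²⁺/Zn).
E°(V³⁺/V²⁺) = E°cell + E°(anode) = +0.51 + (−0.76) = −0.25 V.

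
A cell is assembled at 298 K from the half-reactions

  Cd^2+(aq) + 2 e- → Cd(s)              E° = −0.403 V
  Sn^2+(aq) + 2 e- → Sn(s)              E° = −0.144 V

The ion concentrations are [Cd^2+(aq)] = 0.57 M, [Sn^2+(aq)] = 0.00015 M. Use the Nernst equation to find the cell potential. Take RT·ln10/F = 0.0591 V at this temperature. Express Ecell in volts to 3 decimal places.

The Sn²⁺/Sn couple has the more positive E°, so it is the cathode; Cd²⁺/Cd is the anode.
E°cell = E°cat − E°an = −0.144 − (−0.403) = +0.259 V; n = 2.
Balancing gives Sn^2+(aq) + Cd(s) → Sn(s) + Cd^2+(aq); hence Q = [Cd^2+(aq)] / [Sn^2+(aq)] = 3.8×10^3 (log Q = 3.580).
Applying E = E° − (RT ln10/nF)·log Q gives +0.259 − (0.0591/2)(3.580) = +0.153 V.

+0.153 V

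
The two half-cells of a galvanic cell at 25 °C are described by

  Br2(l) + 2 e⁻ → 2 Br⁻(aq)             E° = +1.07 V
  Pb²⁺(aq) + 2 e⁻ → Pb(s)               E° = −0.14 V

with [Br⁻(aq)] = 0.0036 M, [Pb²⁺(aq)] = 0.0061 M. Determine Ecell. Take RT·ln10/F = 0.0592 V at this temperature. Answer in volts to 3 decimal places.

+1.420 V

Br₂/Br⁻ is reduced (cathode, E° = +1.07 V) and Pb²⁺/Pb is oxidized (anode).
The standard potential is +1.07 − (−0.14) = +1.21 V and the balanced reaction transfers n = 2 electrons.
For the overall reaction Br2(l) + Pb(s) → 2 Br⁻(aq) + Pb²⁺(aq), Q = [Br⁻(aq)]^2·[Pb²⁺(aq)] = 7.91×10^−8, giving log Q = −7.102.
Applying E = E° − (RT ln10/nF)·log Q gives +1.21 − (0.0592/2)(−7.102) = +1.420 V.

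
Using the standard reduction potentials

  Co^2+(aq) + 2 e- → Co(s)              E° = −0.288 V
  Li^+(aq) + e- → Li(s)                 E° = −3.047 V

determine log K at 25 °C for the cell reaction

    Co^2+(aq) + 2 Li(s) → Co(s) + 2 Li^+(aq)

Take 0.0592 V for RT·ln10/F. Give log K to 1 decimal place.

The Co²⁺/Co couple is reduced (cathode); E°cell = −0.288 − (−3.047) = +2.759 V with n = 2.
At equilibrium E = 0, so log K = nE°cell / 0.0592 = (2)(+2.759) / 0.0592 = 93.2.

log K = 93.2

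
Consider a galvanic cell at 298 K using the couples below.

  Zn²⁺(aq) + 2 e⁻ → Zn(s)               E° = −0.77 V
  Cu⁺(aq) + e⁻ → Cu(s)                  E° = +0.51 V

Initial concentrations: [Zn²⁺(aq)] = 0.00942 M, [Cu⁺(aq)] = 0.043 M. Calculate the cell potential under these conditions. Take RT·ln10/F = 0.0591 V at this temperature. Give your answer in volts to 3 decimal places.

Since E°(Cu⁺/Cu) > E°(Zn²⁺/Zn), Cu⁺/Cu serves as the cathode.
The standard potential is +0.51 − (−0.77) = +1.28 V and the balanced reaction transfers n = 2 electrons.
Balancing gives 2 Cu⁺(aq) + Zn(s) → 2 Cu(s) + Zn²⁺(aq); hence Q = [Zn²⁺(aq)] / [Cu⁺(aq)]^2 = 5.09 (log Q = 0.707).
Applying E = E° − (RT ln10/nF)·log Q gives +1.28 − (0.0591/2)(0.707) = +1.259 V.

+1.259 V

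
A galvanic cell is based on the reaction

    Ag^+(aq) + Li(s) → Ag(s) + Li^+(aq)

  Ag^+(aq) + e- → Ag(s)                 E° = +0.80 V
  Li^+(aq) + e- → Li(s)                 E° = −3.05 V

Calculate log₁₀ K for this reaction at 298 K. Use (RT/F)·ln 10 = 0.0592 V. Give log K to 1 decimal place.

The Ag⁺/Ag couple is reduced (cathode); E°cell = +0.80 − (−3.05) = +3.85 V with n = 1.
At equilibrium E = 0, so log K = nE°cell / 0.0592 = (1)(+3.85) / 0.0592 = 65.0.

log K = 65.0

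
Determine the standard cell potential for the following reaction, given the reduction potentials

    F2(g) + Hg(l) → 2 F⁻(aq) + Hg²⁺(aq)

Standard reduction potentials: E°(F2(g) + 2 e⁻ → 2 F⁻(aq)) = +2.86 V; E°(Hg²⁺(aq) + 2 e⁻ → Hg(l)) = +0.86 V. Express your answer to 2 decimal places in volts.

In the reaction as written, F2(g) is reduced (cathode) and Hg²⁺(aq) is produced by oxidation at the anode.
E°cell = E°(cathode) − E°(anode) = +2.86 − (+0.86) = +2.00 V.
The positive value indicates the reaction is spontaneous as written.

+2.00 V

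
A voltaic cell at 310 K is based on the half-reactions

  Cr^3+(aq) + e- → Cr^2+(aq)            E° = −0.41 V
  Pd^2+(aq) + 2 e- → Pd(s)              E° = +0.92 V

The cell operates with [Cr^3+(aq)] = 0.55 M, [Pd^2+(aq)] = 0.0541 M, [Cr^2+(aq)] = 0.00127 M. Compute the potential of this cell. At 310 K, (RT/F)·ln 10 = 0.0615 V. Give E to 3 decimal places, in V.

Pd²⁺/Pd is reduced (cathode, E° = +0.92 V) and Cr³⁺/Cr²⁺ is oxidized (anode).
E°cell = +0.92 − (−0.41) = +1.33 V, with n = 2 electrons transferred.
The balanced reaction is Pd^2+(aq) + 2 Cr^2+(aq) → Pd(s) + 2 Cr^3+(aq), so Q = [Cr^3+(aq)]^2 / ([Pd^2+(aq)]·[Cr^2+(aq)]^2) = 3.47×10^6 and log Q = 6.540.
Applying E = E° − (RT ln10/nF)·log Q gives +1.33 − (0.0615/2)(6.540) = +1.129 V.

+1.129 V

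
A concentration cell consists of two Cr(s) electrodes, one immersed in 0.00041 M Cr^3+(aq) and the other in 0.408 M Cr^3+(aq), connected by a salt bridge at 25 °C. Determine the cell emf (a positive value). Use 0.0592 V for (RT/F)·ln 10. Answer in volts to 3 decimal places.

0.059 V

For a concentration cell E°cell = 0, since both electrodes use the same couple.
The compartment with the higher Cr^3+(aq) concentration (0.408 M) acts as the cathode; ions are reduced there and produced at the dilute (0.00041 M) anode.
With n = 3, Ecell = −(0.0592/3)·log([dilute]/[conc]) = −(0.0592/3)·log(0.00041/0.408) = +0.059 V.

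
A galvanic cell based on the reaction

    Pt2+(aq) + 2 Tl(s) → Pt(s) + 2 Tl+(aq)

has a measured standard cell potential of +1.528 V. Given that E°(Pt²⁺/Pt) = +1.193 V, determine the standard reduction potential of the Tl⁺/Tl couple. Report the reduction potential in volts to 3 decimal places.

In the reaction as written the Pt²⁺/Pt couple is reduced (cathode) and Tl⁺/Tl is oxidized (anode), so E°cell = E°(Pt²⁺/Pt) − E°(Tl⁺/Tl).
E°(Tl⁺/Tl) = E°(cathode) − E°cell = +1.193 − (+1.528) = −0.335 V.

−0.335 V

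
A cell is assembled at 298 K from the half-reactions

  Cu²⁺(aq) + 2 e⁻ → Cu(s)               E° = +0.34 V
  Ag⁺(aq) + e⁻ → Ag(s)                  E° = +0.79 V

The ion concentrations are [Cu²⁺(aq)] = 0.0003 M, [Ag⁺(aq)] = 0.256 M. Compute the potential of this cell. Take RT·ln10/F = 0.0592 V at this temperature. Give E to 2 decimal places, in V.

+0.52 V

The Ag⁺/Ag couple has the more positive E°, so it is the cathode; Cu²⁺/Cu is the anode.
E°cell = +0.79 − (+0.34) = +0.45 V, with n = 2 electrons transferred.
For the overall reaction 2 Ag⁺(aq) + Cu(s) → 2 Ag(s) + Cu²⁺(aq), Q = [Cu²⁺(aq)] / [Ag⁺(aq)]^2 = 0.00458, giving log Q = −2.339.
Applying E = E° − (RT ln10/nF)·log Q gives +0.45 − (0.0592/2)(−2.339) = +0.52 V.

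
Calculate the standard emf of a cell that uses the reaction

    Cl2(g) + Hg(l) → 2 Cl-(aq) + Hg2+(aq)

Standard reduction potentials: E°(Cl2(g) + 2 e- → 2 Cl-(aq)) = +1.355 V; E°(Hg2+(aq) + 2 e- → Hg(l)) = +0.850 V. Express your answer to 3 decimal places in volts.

+0.505 V

In the reaction as written, Cl2(g) is reduced (cathode) and Hg2+(aq) is produced by oxidation at the anode.
E°cell = E°(cathode) − E°(anode) = +1.355 − (+0.850) = +0.505 V.
The positive value indicates the reaction is spontaneous as written.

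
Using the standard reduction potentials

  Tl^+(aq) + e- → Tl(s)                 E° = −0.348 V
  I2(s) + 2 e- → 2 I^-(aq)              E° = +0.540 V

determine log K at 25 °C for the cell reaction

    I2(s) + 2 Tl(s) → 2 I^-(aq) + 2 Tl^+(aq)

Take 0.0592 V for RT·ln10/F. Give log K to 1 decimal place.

The I₂/I⁻ couple is reduced (cathode); E°cell = +0.540 − (−0.348) = +0.888 V with n = 2.
At equilibrium E = 0, so log K = nE°cell / 0.0592 = (2)(+0.888) / 0.0592 = 30.0.

log K = 30.0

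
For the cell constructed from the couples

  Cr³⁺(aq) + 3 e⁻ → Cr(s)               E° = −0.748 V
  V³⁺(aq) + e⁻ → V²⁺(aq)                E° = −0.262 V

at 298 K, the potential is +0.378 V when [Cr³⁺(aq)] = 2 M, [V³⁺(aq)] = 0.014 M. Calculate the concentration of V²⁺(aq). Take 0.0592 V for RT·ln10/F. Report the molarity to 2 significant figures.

0.74 M

With V³⁺/V²⁺ at the cathode and Cr³⁺/Cr at the anode, E°cell = −0.262 − (−0.748) = +0.486 V (n = 3).
From the Nernst equation, log Q = n(E° − E)/0.0592 = 3·(+0.486 − (+0.378))/0.0592 = 5.473.
For 3 V³⁺(aq) + Cr(s) → 3 V²⁺(aq) + Cr³⁺(aq), the reaction quotient is Q = ([V²⁺(aq)]^3·[Cr³⁺(aq)]) / [V³⁺(aq)]^3.
Substituting the known concentrations and solving, log [V²⁺(aq)] = −0.130 and [V²⁺(aq)] = 0.74 M.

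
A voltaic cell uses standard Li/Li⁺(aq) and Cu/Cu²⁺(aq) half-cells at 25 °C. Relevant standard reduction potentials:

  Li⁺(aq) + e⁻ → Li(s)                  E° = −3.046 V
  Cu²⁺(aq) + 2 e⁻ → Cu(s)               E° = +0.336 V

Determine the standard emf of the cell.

Of the two couples in this cell, the one with the more positive reduction potential is reduced at the cathode: here that is Cu²⁺/Cu (+0.336 V); Li⁺/Li (−3.046 V) is the anode.
E°cell = E°(cathode) − E°(anode) = +0.336 − (−3.046) = +3.382 V.

+3.382 V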